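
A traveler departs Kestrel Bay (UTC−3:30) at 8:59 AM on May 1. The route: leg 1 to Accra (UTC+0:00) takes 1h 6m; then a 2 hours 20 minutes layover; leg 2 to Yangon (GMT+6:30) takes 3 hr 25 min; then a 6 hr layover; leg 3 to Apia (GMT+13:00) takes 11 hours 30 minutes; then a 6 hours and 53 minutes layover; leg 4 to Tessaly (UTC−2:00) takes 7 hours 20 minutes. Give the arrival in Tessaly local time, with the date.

Convert departure to UTC: 8:59 AM + 3:30 = 12:29 PM UTC on May 1.
Add 1 hour 6 minutes leg 1 → 1:35 PM UTC.
Add 2 hours 20 minutes layover in Accra → 3:55 PM UTC.
Add 3 hours 25 minutes leg 2 → 7:20 PM UTC.
Add 6 hours layover in Yangon → 1:20 AM UTC (May 2).
Add 11 hours 30 minutes leg 3 → 12:50 PM UTC.
Add 6 hours and 53 minutes layover in Apia → 7:43 PM UTC.
Add 7 hours 20 minutes leg 4 → 3:03 AM UTC (May 3).
Tessaly is UTC−2:00, so local arrival = 3:03 AM − 2:00 = 1:03 AM on May 3.

1:03 AM on May 3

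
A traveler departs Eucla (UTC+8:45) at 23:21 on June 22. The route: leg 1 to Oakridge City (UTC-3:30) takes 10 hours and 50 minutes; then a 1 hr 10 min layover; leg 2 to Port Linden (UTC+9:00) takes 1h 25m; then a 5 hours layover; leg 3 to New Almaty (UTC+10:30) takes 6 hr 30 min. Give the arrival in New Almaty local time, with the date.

02:01 on June 24

Convert departure to UTC: 23:21 − 8:45 = 14:36 UTC on Jun 22.
Add 10 hours and 50 minutes leg 1 → 01:26 UTC (Jun 23).
Add 1 hour 10 minutes layover in Oakridge City → 02:36 UTC.
Add 1 hour 25 minutes leg 2 → 04:01 UTC.
Add 5 hours layover in Port Linden → 09:01 UTC.
Add 6 hours 30 minutes leg 3 → 15:31 UTC.
New Almaty is UTC+10:30, so local arrival = 15:31 + 10:30 = 02:01 on Jun 24.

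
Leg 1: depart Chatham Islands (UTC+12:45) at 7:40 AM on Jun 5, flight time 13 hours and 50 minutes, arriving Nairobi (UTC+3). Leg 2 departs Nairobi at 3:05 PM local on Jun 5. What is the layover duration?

3 hours 20 minutes

Convert departure to UTC: 7:40 AM − 12:45 = 6:55 PM UTC on Jun 4.
Add 13 hours and 50 minutes flight time → 8:45 AM UTC (Jun 5).
Nairobi is UTC+3:00, so local arrival = 8:45 AM + 3:00 = 11:45 AM on Jun 5.
Layover = 3:05 PM − 11:45 AM = 3 hours 20 minutes.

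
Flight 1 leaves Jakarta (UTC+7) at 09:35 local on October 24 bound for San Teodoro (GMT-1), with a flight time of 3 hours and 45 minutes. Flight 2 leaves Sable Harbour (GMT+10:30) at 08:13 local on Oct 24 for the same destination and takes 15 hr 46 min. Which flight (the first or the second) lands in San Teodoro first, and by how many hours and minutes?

the first, by 7 hours 9 minutes

Flight 1 in UTC: 09:35 − 7:00 = 02:35 on Oct 24.
+3 hours and 45 minutes → arrive 06:20 UTC on Oct 24.
Flight 2 in UTC: 08:13 − 10:30 = 21:43 on Oct 23.
+15 hours 46 minutes → arrive 13:29 UTC on Oct 24.
Flight 1 lands earlier by 7 hours 9 minutes.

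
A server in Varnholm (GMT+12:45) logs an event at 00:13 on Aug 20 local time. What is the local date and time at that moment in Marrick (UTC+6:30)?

In UTC: 00:13 − 12:45 = 11:28 on Aug 19.
Marrick is UTC+6:30: 11:28 + 6:30 = 17:58 on Aug 19.

17:58 on August 19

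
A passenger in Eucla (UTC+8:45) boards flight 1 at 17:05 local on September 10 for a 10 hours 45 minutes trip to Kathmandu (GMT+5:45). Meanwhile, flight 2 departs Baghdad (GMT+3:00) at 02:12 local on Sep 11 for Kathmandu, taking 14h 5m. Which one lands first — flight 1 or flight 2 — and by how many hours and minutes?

Flight 1 in UTC: 17:05 − 8:45 = 08:20 on Sep 10.
+10 hours 45 minutes → arrive 19:05 UTC on Sep 10.
Flight 2 in UTC: 02:12 − 3:00 = 23:12 on Sep 10.
+14 hours 5 minutes → arrive 13:17 UTC on Sep 11.
Flight 1 lands earlier by 18 hours 12 minutes.

the first, by 18 hours 12 minutes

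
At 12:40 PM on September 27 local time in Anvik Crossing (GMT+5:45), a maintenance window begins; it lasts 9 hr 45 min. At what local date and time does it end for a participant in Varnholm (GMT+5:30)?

Convert start to UTC: 12:40 PM − 5:45 = 6:55 AM UTC on Sep 27.
Add 9 hours and 45 minutes duration → 4:40 PM UTC.
Varnholm is UTC+5:30, so local end time = 4:40 PM + 5:30 = 10:10 PM on Sep 27.

10:10 PM on September 27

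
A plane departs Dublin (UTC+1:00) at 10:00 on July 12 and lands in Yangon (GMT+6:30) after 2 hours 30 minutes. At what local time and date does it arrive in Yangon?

Yangon is 5:30 ahead of Dublin.
After 2 hours and 30 minutes it is 12:30 in Dublin.
Shift by the zone difference: 12:30 + 5:30 = 18:00 on Jul 12 in Yangon.

18:00 on July 12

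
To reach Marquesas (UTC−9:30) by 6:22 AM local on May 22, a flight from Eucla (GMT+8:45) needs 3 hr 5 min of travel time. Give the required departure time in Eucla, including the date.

9:32 PM on May 22

Target arrival in UTC: 6:22 AM + 9:30 = 3:52 PM on May 22.
Subtract 3 hours 5 minutes → departure 12:47 PM UTC on May 22.
Eucla is UTC+8:45: 12:47 PM + 8:45 = 9:32 PM on May 22.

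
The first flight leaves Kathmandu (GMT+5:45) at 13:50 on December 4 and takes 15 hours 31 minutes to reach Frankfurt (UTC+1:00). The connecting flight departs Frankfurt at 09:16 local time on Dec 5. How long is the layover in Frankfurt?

8 hours 40 minutes

Convert departure to UTC: 13:50 − 5:45 = 08:05 UTC on Dec 4.
Add 15 hours and 31 minutes flight time → 23:36 UTC.
Frankfurt is UTC+1:00, so local arrival = 23:36 + 1:00 = 00:36 on Dec 5.
Layover = 09:16 − 00:36 = 8 hours 40 minutes.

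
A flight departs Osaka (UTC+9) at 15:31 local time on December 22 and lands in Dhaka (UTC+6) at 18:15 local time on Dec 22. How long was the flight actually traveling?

5 hours 44 minutes

Dhaka is 3:00 behind Osaka.
Clock-face elapsed time (ignoring zones) is 2 hours 44 minutes.
Actual elapsed = 2 hours 44 minutes + 3:00 = 5 hours 44 minutes.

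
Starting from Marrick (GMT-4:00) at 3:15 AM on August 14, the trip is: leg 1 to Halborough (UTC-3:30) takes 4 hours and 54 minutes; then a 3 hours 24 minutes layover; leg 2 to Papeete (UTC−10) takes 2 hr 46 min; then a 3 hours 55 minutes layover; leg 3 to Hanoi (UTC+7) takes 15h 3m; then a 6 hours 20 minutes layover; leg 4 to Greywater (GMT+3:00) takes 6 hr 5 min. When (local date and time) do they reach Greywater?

4:42 AM on Aug 16

Convert departure to UTC: 3:15 AM + 4:00 = 7:15 AM UTC on Aug 14.
Add 4 hours and 54 minutes leg 1 → 12:09 PM UTC.
Add 3 hours and 24 minutes layover in Halborough → 3:33 PM UTC.
Add 2 hours 46 minutes leg 2 → 6:19 PM UTC.
Add 3 hours and 55 minutes layover in Papeete → 10:14 PM UTC.
Add 15 hours 3 minutes leg 3 → 1:17 PM UTC (Aug 15).
Add 6 hours and 20 minutes layover in Hanoi → 7:37 PM UTC.
Add 6 hours and 5 minutes leg 4 → 1:42 AM UTC (Aug 16).
Greywater is UTC+3:00, so local arrival = 1:42 AM + 3:00 = 4:42 AM on Aug 16.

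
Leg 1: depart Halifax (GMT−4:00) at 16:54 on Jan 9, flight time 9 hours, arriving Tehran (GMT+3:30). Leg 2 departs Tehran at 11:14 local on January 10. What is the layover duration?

1 hour 50 minutes

Convert departure to UTC: 16:54 + 4:00 = 20:54 UTC on Jan 9.
Add 9 hours flight time → 05:54 UTC (Jan 10).
Tehran is UTC+3:30, so local arrival = 05:54 + 3:30 = 09:24 on Jan 10.
Layover = 11:14 − 09:24 = 1 hour 50 minutes.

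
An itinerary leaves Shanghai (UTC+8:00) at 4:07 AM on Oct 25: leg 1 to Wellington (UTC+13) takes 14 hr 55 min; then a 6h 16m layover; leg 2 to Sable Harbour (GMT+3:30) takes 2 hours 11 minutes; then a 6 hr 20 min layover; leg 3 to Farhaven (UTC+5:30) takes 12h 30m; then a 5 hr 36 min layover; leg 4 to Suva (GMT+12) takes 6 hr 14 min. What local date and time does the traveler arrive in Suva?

2:09 PM on Oct 27

Convert departure to UTC: 4:07 AM − 8:00 = 8:07 PM UTC on Oct 24.
Add 14 hours and 55 minutes leg 1 → 11:02 AM UTC (Oct 25).
Add 6 hours and 16 minutes layover in Wellington → 5:18 PM UTC.
Add 2 hours and 11 minutes leg 2 → 7:29 PM UTC.
Add 6 hours 20 minutes layover in Sable Harbour → 1:49 AM UTC (Oct 26).
Add 12 hours and 30 minutes leg 3 → 2:19 PM UTC.
Add 5 hours 36 minutes layover in Farhaven → 7:55 PM UTC.
Add 6 hours 14 minutes leg 4 → 2:09 AM UTC (Oct 27).
Suva is UTC+12:00, so local arrival = 2:09 AM + 12:00 = 2:09 PM on Oct 27.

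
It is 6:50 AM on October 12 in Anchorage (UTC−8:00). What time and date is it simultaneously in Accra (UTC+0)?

2:50 PM on October 12

In UTC: 6:50 AM + 8:00 = 2:50 PM on Oct 12.
Accra is UTC+0, so it is 2:50 PM on Oct 12.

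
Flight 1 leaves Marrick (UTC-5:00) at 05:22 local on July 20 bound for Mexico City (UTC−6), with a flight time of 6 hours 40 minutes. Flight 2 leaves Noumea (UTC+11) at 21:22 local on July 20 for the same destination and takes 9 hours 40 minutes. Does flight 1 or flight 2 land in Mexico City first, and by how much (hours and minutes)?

Flight 1 in UTC: 05:22 + 5:00 = 10:22 on Jul 20.
+6 hours and 40 minutes → arrive 17:02 UTC on Jul 20.
Flight 2 in UTC: 21:22 − 11:00 = 10:22 on Jul 20.
+9 hours and 40 minutes → arrive 20:02 UTC on Jul 20.
Flight 1 lands earlier by 3 hours.

the first, by 3 hours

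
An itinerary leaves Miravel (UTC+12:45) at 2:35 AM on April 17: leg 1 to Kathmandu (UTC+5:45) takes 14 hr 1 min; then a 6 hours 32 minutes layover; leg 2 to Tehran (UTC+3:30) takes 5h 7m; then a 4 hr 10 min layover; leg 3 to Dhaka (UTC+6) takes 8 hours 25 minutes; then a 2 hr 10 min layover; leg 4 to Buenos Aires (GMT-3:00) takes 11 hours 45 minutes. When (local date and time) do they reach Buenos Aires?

3:00 PM on April 18

Convert departure to UTC: 2:35 AM − 12:45 = 1:50 PM UTC on Apr 16.
Add 14 hours and 1 minute leg 1 → 3:51 AM UTC (Apr 17).
Add 6 hours 32 minutes layover in Kathmandu → 10:23 AM UTC.
Add 5 hours 7 minutes leg 2 → 3:30 PM UTC.
Add 4 hours and 10 minutes layover in Tehran → 7:40 PM UTC.
Add 8 hours and 25 minutes leg 3 → 4:05 AM UTC (Apr 18).
Add 2 hours and 10 minutes layover in Dhaka → 6:15 AM UTC.
Add 11 hours and 45 minutes leg 4 → 6:00 PM UTC.
Buenos Aires is UTC−3:00, so local arrival = 6:00 PM − 3:00 = 3:00 PM on Apr 18.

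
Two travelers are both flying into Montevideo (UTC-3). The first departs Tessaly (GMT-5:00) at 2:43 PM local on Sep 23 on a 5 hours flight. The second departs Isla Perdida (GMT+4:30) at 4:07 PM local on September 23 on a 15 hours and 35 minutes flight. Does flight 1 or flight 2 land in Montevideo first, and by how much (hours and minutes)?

the first, by 2 hours 29 minutes

Flight 1 in UTC: 2:43 PM + 5:00 = 7:43 PM on Sep 23.
+5 hours → arrive 12:43 AM UTC on Sep 24.
Flight 2 in UTC: 4:07 PM − 4:30 = 11:37 AM on Sep 23.
+15 hours 35 minutes → arrive 3:12 AM UTC on Sep 24.
Flight 1 lands earlier by 2 hours 29 minutes.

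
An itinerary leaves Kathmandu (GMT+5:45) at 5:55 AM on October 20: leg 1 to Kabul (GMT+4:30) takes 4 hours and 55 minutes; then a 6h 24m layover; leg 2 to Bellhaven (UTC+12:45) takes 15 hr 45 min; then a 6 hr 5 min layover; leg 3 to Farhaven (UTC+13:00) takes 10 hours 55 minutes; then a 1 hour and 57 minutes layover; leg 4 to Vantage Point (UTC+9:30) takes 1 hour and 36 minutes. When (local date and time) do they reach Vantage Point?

9:17 AM on October 22

Convert departure to UTC: 5:55 AM − 5:45 = 12:10 AM UTC on Oct 20.
Add 4 hours and 55 minutes leg 1 → 5:05 AM UTC.
Add 6 hours 24 minutes layover in Kabul → 11:29 AM UTC.
Add 15 hours and 45 minutes leg 2 → 3:14 AM UTC (Oct 21).
Add 6 hours 5 minutes layover in Bellhaven → 9:19 AM UTC.
Add 10 hours and 55 minutes leg 3 → 8:14 PM UTC.
Add 1 hour and 57 minutes layover in Farhaven → 10:11 PM UTC.
Add 1 hour and 36 minutes leg 4 → 11:47 PM UTC.
Vantage Point is UTC+9:30, so local arrival = 11:47 PM + 9:30 = 9:17 AM on Oct 22.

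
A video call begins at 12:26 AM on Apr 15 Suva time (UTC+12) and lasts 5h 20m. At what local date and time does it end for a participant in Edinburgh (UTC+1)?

6:46 PM on Apr 14

Edinburgh is 11:00 behind Suva.
After 5 hours and 20 minutes it is 5:46 AM in Suva.
Shift by the zone difference: 5:46 AM − 11:00 = 6:46 PM on Apr 14 in Edinburgh.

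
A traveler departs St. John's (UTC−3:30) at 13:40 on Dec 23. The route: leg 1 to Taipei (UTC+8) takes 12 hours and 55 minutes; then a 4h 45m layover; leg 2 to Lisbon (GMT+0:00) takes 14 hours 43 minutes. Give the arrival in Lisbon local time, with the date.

Convert departure to UTC: 13:40 + 3:30 = 17:10 UTC on Dec 23.
Add 12 hours 55 minutes leg 1 → 06:05 UTC (Dec 24).
Add 4 hours and 45 minutes layover in Taipei → 10:50 UTC.
Add 14 hours 43 minutes leg 2 → 01:33 UTC (Dec 25).
Lisbon is UTC+0, so local arrival is the same: 01:33 on Dec 25.

01:33 on December 25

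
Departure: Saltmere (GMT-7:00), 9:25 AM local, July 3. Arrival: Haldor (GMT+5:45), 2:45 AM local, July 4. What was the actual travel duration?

Departure in UTC: 9:25 AM + 7:00 = 4:25 PM on Jul 3.
Arrival in UTC: 2:45 AM − 5:45 = 9:00 PM on Jul 3.
Elapsed = 9:00 PM − 4:25 PM = 4 hours 35 minutes.

4 hours 35 minutes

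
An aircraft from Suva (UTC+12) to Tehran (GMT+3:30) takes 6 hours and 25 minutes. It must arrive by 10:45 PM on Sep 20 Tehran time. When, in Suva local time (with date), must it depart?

Target arrival in UTC: 10:45 PM − 3:30 = 7:15 PM on Sep 20.
Subtract 6 hours 25 minutes → departure 12:50 PM UTC on Sep 20.
Suva is UTC+12:00: 12:50 PM + 12:00 = 12:50 AM on Sep 21.

12:50 AM on September 21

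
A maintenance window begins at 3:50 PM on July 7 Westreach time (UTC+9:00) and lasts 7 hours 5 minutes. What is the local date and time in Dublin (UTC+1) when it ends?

Convert start to UTC: 3:50 PM − 9:00 = 6:50 AM UTC on Jul 7.
Add 7 hours 5 minutes duration → 1:55 PM UTC.
Dublin is UTC+1:00, so local end time = 1:55 PM + 1:00 = 2:55 PM on Jul 7.

2:55 PM on July 7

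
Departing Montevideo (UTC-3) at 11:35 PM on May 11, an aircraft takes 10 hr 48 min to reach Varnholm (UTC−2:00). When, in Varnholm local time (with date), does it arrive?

11:23 AM on May 12

Varnholm is 1:00 ahead of Montevideo.
After 10 hours 48 minutes it is 10:23 AM (May 12) in Montevideo.
Shift by the zone difference: 10:23 AM + 1:00 = 11:23 AM on May 12 in Varnholm.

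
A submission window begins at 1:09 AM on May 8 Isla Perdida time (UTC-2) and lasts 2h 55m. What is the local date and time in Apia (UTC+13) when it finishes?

Convert start to UTC: 1:09 AM + 2:00 = 3:09 AM UTC on May 8.
Add 2 hours 55 minutes duration → 6:04 AM UTC.
Apia is UTC+13:00, so local end time = 6:04 AM + 13:00 = 7:04 PM on May 8.

7:04 PM on May 8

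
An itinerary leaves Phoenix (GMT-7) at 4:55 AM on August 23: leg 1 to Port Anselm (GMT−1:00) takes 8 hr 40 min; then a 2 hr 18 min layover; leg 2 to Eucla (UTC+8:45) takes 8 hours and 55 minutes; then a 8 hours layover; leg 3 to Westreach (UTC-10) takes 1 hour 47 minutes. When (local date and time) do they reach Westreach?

Convert departure to UTC: 4:55 AM + 7:00 = 11:55 AM UTC on Aug 23.
Add 8 hours and 40 minutes leg 1 → 8:35 PM UTC.
Add 2 hours 18 minutes layover in Port Anselm → 10:53 PM UTC.
Add 8 hours and 55 minutes leg 2 → 7:48 AM UTC (Aug 24).
Add 8 hours layover in Eucla → 3:48 PM UTC.
Add 1 hour 47 minutes leg 3 → 5:35 PM UTC.
Westreach is UTC−10:00, so local arrival = 5:35 PM − 10:00 = 7:35 AM on Aug 24.

7:35 AM on Aug 24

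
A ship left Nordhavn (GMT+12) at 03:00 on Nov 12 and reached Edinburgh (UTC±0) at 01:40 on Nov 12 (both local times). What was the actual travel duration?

10 hours 40 minutes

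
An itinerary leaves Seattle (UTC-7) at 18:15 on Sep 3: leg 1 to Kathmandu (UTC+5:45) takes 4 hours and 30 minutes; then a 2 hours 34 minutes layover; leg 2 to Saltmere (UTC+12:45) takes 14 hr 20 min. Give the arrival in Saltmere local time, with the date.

Convert departure to UTC: 18:15 + 7:00 = 01:15 UTC on Sep 4.
Add 4 hours and 30 minutes leg 1 → 05:45 UTC.
Add 2 hours 34 minutes layover in Kathmandu → 08:19 UTC.
Add 14 hours and 20 minutes leg 2 → 22:39 UTC.
Saltmere is UTC+12:45, so local arrival = 22:39 + 12:45 = 11:24 on Sep 5.

11:24 on September 5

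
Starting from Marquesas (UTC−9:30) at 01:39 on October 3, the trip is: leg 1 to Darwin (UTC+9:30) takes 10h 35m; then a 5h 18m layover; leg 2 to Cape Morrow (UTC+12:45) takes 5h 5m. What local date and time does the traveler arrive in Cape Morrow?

Convert departure to UTC: 01:39 + 9:30 = 11:09 UTC on Oct 3.
Add 10 hours 35 minutes leg 1 → 21:44 UTC.
Add 5 hours and 18 minutes layover in Darwin → 03:02 UTC (Oct 4).
Add 5 hours and 5 minutes leg 2 → 08:07 UTC.
Cape Morrow is UTC+12:45, so local arrival = 08:07 + 12:45 = 20:52 on Oct 4.

20:52 on October 4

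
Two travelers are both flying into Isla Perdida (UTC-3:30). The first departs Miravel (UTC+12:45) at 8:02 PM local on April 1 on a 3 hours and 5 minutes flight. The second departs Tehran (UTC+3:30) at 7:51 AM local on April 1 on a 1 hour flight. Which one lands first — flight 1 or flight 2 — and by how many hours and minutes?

Flight 1 in UTC: 8:02 PM − 12:45 = 7:17 AM on Apr 1.
+3 hours and 5 minutes → arrive 10:22 AM UTC on Apr 1.
Flight 2 in UTC: 7:51 AM − 3:30 = 4:21 AM on Apr 1.
+1 hour → arrive 5:21 AM UTC on Apr 1.
Flight 2 lands earlier by 5 hours 1 minute.

the second, by 5 hours 1 minute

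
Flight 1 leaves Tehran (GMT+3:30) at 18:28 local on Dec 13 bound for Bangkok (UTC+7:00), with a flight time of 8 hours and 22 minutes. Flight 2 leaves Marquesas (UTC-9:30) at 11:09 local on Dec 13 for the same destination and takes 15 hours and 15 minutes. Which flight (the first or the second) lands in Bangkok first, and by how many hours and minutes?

the first, by 12 hours 34 minutes

Flight 1 in UTC: 18:28 − 3:30 = 14:58 on Dec 13.
+8 hours and 22 minutes → arrive 23:20 UTC on Dec 13.
Flight 2 in UTC: 11:09 + 9:30 = 20:39 on Dec 13.
+15 hours and 15 minutes → arrive 11:54 UTC on Dec 14.
Flight 1 lands earlier by 12 hours 34 minutes.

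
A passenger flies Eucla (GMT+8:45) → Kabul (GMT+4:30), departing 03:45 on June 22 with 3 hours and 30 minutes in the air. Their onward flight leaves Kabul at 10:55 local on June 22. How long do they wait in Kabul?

7 hours 55 minutes

Convert departure to UTC: 03:45 − 8:45 = 19:00 UTC on Jun 21.
Add 3 hours and 30 minutes flight time → 22:30 UTC.
Kabul is UTC+4:30, so local arrival = 22:30 + 4:30 = 03:00 on Jun 22.
Layover = 10:55 − 03:00 = 7 hours 55 minutes.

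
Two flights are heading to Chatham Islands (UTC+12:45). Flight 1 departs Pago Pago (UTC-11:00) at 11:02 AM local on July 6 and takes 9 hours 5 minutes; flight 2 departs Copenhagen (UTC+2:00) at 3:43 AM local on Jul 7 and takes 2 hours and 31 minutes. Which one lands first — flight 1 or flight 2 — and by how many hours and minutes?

Flight 1 in UTC: 11:02 AM + 11:00 = 10:02 PM on Jul 6.
+9 hours and 5 minutes → arrive 7:07 AM UTC on Jul 7.
Flight 2 in UTC: 3:43 AM − 2:00 = 1:43 AM on Jul 7.
+2 hours and 31 minutes → arrive 4:14 AM UTC on Jul 7.
Flight 2 lands earlier by 2 hours 53 minutes.

the second, by 2 hours 53 minutes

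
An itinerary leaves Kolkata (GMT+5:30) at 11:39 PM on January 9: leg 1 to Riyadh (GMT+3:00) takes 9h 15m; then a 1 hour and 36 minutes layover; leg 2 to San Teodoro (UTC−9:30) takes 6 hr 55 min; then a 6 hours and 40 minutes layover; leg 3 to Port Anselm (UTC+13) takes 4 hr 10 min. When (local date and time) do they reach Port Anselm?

11:45 AM on January 11

Convert departure to UTC: 11:39 PM − 5:30 = 6:09 PM UTC on Jan 9.
Add 9 hours 15 minutes leg 1 → 3:24 AM UTC (Jan 10).
Add 1 hour 36 minutes layover in Riyadh → 5:00 AM UTC.
Add 6 hours and 55 minutes leg 2 → 11:55 AM UTC.
Add 6 hours and 40 minutes layover in San Teodoro → 6:35 PM UTC.
Add 4 hours 10 minutes leg 3 → 10:45 PM UTC.
Port Anselm is UTC+13:00, so local arrival = 10:45 PM + 13:00 = 11:45 AM on Jan 11.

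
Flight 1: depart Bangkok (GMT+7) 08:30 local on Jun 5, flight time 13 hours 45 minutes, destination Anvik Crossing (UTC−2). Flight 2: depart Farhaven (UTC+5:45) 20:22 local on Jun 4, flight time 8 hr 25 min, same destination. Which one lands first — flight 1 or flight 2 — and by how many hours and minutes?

Flight 1 in UTC: 08:30 − 7:00 = 01:30 on Jun 5.
+13 hours and 45 minutes → arrive 15:15 UTC on Jun 5.
Flight 2 in UTC: 20:22 − 5:45 = 14:37 on Jun 4.
+8 hours 25 minutes → arrive 23:02 UTC on Jun 4.
Flight 2 lands earlier by 16 hours 13 minutes.

the second, by 16 hours 13 minutes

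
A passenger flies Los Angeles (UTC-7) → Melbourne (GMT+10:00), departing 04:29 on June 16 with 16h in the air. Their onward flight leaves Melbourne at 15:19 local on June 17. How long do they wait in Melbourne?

1 hour 50 minutes

Convert departure to UTC: 04:29 + 7:00 = 11:29 UTC on Jun 16.
Add 16 hours flight time → 03:29 UTC (Jun 17).
Melbourne is UTC+10:00, so local arrival = 03:29 + 10:00 = 13:29 on Jun 17.
Layover = 15:19 − 13:29 = 1 hour 50 minutes.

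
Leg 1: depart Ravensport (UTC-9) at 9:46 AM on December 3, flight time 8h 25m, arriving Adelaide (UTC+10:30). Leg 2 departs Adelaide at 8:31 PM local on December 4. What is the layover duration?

6 hours 50 minutes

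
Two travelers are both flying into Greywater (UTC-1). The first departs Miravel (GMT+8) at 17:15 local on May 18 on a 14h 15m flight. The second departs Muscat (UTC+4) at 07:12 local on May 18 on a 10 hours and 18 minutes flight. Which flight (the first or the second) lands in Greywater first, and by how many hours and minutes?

the second, by 10 hours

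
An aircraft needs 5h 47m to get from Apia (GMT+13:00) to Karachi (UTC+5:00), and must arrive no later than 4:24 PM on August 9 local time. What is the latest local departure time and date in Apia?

6:37 PM on Aug 9

Target arrival in UTC: 4:24 PM − 5:00 = 11:24 AM on Aug 9.
Subtract 5 hours 47 minutes → departure 5:37 AM UTC on Aug 9.
Apia is UTC+13:00: 5:37 AM + 13:00 = 6:37 PM on Aug 9.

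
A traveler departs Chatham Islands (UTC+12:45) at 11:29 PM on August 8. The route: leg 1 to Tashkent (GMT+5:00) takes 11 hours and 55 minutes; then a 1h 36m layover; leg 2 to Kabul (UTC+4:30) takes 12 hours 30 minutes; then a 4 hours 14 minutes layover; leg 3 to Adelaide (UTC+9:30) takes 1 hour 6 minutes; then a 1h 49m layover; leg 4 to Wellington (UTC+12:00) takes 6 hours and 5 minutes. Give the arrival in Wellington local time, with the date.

1:59 PM on Aug 10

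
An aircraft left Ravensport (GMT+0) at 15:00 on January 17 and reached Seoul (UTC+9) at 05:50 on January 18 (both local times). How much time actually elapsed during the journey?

5 hours 50 minutes

Seoul is 9:00 ahead of Ravensport.
Clock-face elapsed time (ignoring zones) is 14 hours 50 minutes.
Actual elapsed = 14 hours 50 minutes − 9:00 = 5 hours 50 minutes.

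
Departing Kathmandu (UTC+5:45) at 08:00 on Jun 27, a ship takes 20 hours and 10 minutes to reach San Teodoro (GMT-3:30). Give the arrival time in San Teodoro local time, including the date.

San Teodoro is 9:15 behind Kathmandu.
After 20 hours 10 minutes it is 04:10 (Jun 28) in Kathmandu.
Shift by the zone difference: 04:10 − 9:15 = 18:55 on Jun 27 in San Teodoro.

18:55 on June 27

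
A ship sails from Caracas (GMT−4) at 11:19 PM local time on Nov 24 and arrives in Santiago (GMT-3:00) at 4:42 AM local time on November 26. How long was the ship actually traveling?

28 hours 23 minutes

Departure in UTC: 11:19 PM + 4:00 = 3:19 AM on Nov 25.
Arrival in UTC: 4:42 AM + 3:00 = 7:42 AM on Nov 26.
Elapsed = 7:42 AM − 3:19 AM (+1 day) = 28 hours 23 minutes.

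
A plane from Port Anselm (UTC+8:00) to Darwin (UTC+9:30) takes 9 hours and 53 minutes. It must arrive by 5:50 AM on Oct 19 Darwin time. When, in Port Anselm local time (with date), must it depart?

Target arrival in UTC: 5:50 AM − 9:30 = 8:20 PM on Oct 18.
Subtract 9 hours and 53 minutes → departure 10:27 AM UTC on Oct 18.
Port Anselm is UTC+8:00: 10:27 AM + 8:00 = 6:27 PM on Oct 18.

6:27 PM on October 18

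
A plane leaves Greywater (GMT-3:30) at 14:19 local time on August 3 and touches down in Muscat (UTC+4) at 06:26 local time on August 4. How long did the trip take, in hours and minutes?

Departure in UTC: 14:19 + 3:30 = 17:49 on Aug 3.
Arrival in UTC: 06:26 − 4:00 = 02:26 on Aug 4.
Elapsed = 02:26 − 17:49 (+1 day) = 8 hours 37 minutes.

8 hours 37 minutes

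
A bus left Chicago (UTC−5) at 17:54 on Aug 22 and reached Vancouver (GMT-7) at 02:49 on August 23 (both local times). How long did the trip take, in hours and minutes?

10 hours 55 minutes

Departure in UTC: 17:54 + 5:00 = 22:54 on Aug 22.
Arrival in UTC: 02:49 + 7:00 = 09:49 on Aug 23.
Elapsed = 09:49 − 22:54 (+1 day) = 10 hours 55 minutes.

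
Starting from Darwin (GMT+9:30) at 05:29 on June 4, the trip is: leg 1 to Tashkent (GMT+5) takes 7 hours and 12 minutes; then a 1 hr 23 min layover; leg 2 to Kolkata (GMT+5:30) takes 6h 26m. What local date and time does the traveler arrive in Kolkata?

16:30 on Jun 4

Convert departure to UTC: 05:29 − 9:30 = 19:59 UTC on Jun 3.
Add 7 hours and 12 minutes leg 1 → 03:11 UTC (Jun 4).
Add 1 hour 23 minutes layover in Tashkent → 04:34 UTC.
Add 6 hours and 26 minutes leg 2 → 11:00 UTC.
Kolkata is UTC+5:30, so local arrival = 11:00 + 5:30 = 16:30 on Jun 4.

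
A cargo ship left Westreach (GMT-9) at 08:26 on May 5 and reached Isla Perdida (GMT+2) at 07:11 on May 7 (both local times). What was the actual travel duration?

Departure in UTC: 08:26 + 9:00 = 17:26 on May 5.
Arrival in UTC: 07:11 − 2:00 = 05:11 on May 7.
Elapsed = 05:11 − 17:26 (+2 days) = 35 hours 45 minutes.

35 hours 45 minutes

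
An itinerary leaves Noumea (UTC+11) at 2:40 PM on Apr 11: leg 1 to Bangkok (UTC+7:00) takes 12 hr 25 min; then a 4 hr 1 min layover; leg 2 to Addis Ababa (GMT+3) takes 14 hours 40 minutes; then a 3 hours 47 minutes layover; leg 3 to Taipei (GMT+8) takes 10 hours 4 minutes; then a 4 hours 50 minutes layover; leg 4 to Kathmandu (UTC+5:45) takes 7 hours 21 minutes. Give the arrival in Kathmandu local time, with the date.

Convert departure to UTC: 2:40 PM − 11:00 = 3:40 AM UTC on Apr 11.
Add 12 hours and 25 minutes leg 1 → 4:05 PM UTC.
Add 4 hours 1 minute layover in Bangkok → 8:06 PM UTC.
Add 14 hours and 40 minutes leg 2 → 10:46 AM UTC (Apr 12).
Add 3 hours and 47 minutes layover in Addis Ababa → 2:33 PM UTC.
Add 10 hours and 4 minutes leg 3 → 12:37 AM UTC (Apr 13).
Add 4 hours 50 minutes layover in Taipei → 5:27 AM UTC.
Add 7 hours and 21 minutes leg 4 → 12:48 PM UTC.
Kathmandu is UTC+5:45, so local arrival = 12:48 PM + 5:45 = 6:33 PM on Apr 13.

6:33 PM on April 13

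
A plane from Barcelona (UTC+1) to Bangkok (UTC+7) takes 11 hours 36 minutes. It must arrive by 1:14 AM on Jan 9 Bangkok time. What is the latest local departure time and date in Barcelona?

7:38 AM on Jan 8

Target arrival in UTC: 1:14 AM − 7:00 = 6:14 PM on Jan 8.
Subtract 11 hours and 36 minutes → departure 6:38 AM UTC on Jan 8.
Barcelona is UTC+1:00: 6:38 AM + 1:00 = 7:38 AM on Jan 8.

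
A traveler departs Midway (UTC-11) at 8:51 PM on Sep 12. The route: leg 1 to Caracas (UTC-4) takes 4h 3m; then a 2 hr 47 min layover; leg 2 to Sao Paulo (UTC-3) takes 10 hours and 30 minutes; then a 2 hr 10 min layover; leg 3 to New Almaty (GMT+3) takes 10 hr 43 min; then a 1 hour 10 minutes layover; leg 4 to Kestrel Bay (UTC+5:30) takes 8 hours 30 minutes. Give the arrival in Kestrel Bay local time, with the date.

5:14 AM on September 15

Convert departure to UTC: 8:51 PM + 11:00 = 7:51 AM UTC on Sep 13.
Add 4 hours 3 minutes leg 1 → 11:54 AM UTC.
Add 2 hours and 47 minutes layover in Caracas → 2:41 PM UTC.
Add 10 hours and 30 minutes leg 2 → 1:11 AM UTC (Sep 14).
Add 2 hours 10 minutes layover in Sao Paulo → 3:21 AM UTC.
Add 10 hours 43 minutes leg 3 → 2:04 PM UTC.
Add 1 hour 10 minutes layover in New Almaty → 3:14 PM UTC.
Add 8 hours 30 minutes leg 4 → 11:44 PM UTC.
Kestrel Bay is UTC+5:30, so local arrival = 11:44 PM + 5:30 = 5:14 AM on Sep 15.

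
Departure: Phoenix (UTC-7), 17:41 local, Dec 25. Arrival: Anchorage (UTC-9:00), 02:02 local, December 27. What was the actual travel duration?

34 hours 21 minutes

Anchorage is 2:00 behind Phoenix.
Clock-face elapsed time (ignoring zones) is 32 hours 21 minutes.
Actual elapsed = 32 hours 21 minutes + 2:00 = 34 hours 21 minutes.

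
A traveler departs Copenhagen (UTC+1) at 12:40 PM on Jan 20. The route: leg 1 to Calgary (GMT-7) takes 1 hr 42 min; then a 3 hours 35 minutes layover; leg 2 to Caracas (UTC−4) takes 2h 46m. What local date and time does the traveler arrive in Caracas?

Convert departure to UTC: 12:40 PM − 1:00 = 11:40 AM UTC on Jan 20.
Add 1 hour and 42 minutes leg 1 → 1:22 PM UTC.
Add 3 hours and 35 minutes layover in Calgary → 4:57 PM UTC.
Add 2 hours 46 minutes leg 2 → 7:43 PM UTC.
Caracas is UTC−4:00, so local arrival = 7:43 PM − 4:00 = 3:43 PM on Jan 20.

3:43 PM on January 20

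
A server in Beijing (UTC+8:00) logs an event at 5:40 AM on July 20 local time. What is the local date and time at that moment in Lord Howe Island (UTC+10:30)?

8:10 AM on July 20

In UTC: 5:40 AM − 8:00 = 9:40 PM on Jul 19.
Lord Howe Island is UTC+10:30: 9:40 PM + 10:30 = 8:10 AM on Jul 20.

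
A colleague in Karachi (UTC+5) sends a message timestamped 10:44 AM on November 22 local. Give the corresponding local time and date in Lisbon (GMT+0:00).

5:44 AM on November 22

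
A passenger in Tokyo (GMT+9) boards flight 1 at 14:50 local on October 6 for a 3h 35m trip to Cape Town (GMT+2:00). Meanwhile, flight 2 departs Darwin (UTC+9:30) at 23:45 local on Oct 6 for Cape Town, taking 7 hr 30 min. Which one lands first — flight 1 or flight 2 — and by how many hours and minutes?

the first, by 12 hours 20 minutes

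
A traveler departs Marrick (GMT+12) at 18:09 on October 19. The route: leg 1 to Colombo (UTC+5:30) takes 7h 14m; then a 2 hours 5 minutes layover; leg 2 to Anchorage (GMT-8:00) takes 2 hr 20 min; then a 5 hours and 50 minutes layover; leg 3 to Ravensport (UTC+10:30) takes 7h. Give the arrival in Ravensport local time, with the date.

17:08 on October 20

Convert departure to UTC: 18:09 − 12:00 = 06:09 UTC on Oct 19.
Add 7 hours 14 minutes leg 1 → 13:23 UTC.
Add 2 hours 5 minutes layover in Colombo → 15:28 UTC.
Add 2 hours 20 minutes leg 2 → 17:48 UTC.
Add 5 hours and 50 minutes layover in Anchorage → 23:38 UTC.
Add 7 hours leg 3 → 06:38 UTC (Oct 20).
Ravensport is UTC+10:30, so local arrival = 06:38 + 10:30 = 17:08 on Oct 20.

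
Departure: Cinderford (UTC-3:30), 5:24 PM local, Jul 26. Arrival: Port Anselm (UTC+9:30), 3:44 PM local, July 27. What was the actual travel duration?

9 hours 20 minutes

Departure in UTC: 5:24 PM + 3:30 = 8:54 PM on Jul 26.
Arrival in UTC: 3:44 PM − 9:30 = 6:14 AM on Jul 27.
Elapsed = 6:14 AM − 8:54 PM (+1 day) = 9 hours 20 minutes.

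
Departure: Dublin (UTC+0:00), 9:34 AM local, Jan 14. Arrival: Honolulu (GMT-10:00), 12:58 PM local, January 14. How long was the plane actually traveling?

Departure is already UTC: 9:34 AM on Jan 14.
Arrival in UTC: 12:58 PM + 10:00 = 10:58 PM on Jan 14.
Elapsed = 10:58 PM − 9:34 AM = 13 hours 24 minutes.

13 hours 24 minutes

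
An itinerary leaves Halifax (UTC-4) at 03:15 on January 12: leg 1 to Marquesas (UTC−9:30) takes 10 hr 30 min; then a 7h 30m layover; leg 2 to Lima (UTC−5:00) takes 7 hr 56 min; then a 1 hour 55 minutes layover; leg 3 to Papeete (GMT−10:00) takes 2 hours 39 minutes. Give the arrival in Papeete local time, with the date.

Convert departure to UTC: 03:15 + 4:00 = 07:15 UTC on Jan 12.
Add 10 hours 30 minutes leg 1 → 17:45 UTC.
Add 7 hours and 30 minutes layover in Marquesas → 01:15 UTC (Jan 13).
Add 7 hours and 56 minutes leg 2 → 09:11 UTC.
Add 1 hour 55 minutes layover in Lima → 11:06 UTC.
Add 2 hours 39 minutes leg 3 → 13:45 UTC.
Papeete is UTC−10:00, so local arrival = 13:45 − 10:00 = 03:45 on Jan 13.

03:45 on January 13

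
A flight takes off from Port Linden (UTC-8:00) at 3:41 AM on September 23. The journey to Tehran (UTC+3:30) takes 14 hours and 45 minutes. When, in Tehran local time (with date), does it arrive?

Convert departure to UTC: 3:41 AM + 8:00 = 11:41 AM UTC on Sep 23.
Add 14 hours 45 minutes travel time → 2:26 AM UTC (Sep 24).
Tehran is UTC+3:30, so local arrival = 2:26 AM + 3:30 = 5:56 AM on Sep 24.

5:56 AM on Sep 24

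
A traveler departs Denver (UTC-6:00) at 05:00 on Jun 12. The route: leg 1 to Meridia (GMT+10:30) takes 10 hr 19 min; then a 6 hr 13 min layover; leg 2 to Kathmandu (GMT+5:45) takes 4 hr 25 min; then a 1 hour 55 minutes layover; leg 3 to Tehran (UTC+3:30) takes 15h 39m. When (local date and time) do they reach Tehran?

Convert departure to UTC: 05:00 + 6:00 = 11:00 UTC on Jun 12.
Add 10 hours and 19 minutes leg 1 → 21:19 UTC.
Add 6 hours and 13 minutes layover in Meridia → 03:32 UTC (Jun 13).
Add 4 hours 25 minutes leg 2 → 07:57 UTC.
Add 1 hour and 55 minutes layover in Kathmandu → 09:52 UTC.
Add 15 hours 39 minutes leg 3 → 01:31 UTC (Jun 14).
Tehran is UTC+3:30, so local arrival = 01:31 + 3:30 = 05:01 on Jun 14.

05:01 on Jun 14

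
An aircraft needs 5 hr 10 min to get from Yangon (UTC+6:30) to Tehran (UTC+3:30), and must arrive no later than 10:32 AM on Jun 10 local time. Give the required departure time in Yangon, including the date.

Target arrival in UTC: 10:32 AM − 3:30 = 7:02 AM on Jun 10.
Subtract 5 hours 10 minutes → departure 1:52 AM UTC on Jun 10.
Yangon is UTC+6:30: 1:52 AM + 6:30 = 8:22 AM on Jun 10.

8:22 AM on June 10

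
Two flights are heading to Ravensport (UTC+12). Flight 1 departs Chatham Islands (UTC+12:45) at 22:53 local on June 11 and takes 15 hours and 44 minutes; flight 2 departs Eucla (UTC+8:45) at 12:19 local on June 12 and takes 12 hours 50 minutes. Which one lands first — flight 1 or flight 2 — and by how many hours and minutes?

Flight 1 in UTC: 22:53 − 12:45 = 10:08 on Jun 11.
+15 hours and 44 minutes → arrive 01:52 UTC on Jun 12.
Flight 2 in UTC: 12:19 − 8:45 = 03:34 on Jun 12.
+12 hours 50 minutes → arrive 16:24 UTC on Jun 12.
Flight 1 lands earlier by 14 hours 32 minutes.

the first, by 14 hours 32 minutes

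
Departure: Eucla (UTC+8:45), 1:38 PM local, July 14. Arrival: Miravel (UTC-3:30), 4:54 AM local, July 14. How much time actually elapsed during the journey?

Departure in UTC: 1:38 PM − 8:45 = 4:53 AM on Jul 14.
Arrival in UTC: 4:54 AM + 3:30 = 8:24 AM on Jul 14.
Elapsed = 8:24 AM − 4:53 AM = 3 hours 31 minutes.

3 hours 31 minutes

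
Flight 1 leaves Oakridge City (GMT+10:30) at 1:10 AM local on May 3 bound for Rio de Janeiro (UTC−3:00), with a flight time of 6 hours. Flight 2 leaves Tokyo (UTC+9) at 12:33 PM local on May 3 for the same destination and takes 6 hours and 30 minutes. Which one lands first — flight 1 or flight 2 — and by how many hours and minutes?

Flight 1 in UTC: 1:10 AM − 10:30 = 2:40 PM on May 2.
+6 hours → arrive 8:40 PM UTC on May 2.
Flight 2 in UTC: 12:33 PM − 9:00 = 3:33 AM on May 3.
+6 hours 30 minutes → arrive 10:03 AM UTC on May 3.
Flight 1 lands earlier by 13 hours 23 minutes.

the first, by 13 hours 23 minutes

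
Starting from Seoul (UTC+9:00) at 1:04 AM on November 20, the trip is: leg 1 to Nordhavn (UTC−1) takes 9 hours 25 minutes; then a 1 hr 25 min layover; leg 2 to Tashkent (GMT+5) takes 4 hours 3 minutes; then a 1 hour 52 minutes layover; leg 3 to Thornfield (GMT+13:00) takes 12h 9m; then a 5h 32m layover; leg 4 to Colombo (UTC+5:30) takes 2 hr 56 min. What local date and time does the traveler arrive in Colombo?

Convert departure to UTC: 1:04 AM − 9:00 = 4:04 PM UTC on Nov 19.
Add 9 hours 25 minutes leg 1 → 1:29 AM UTC (Nov 20).
Add 1 hour and 25 minutes layover in Nordhavn → 2:54 AM UTC.
Add 4 hours 3 minutes leg 2 → 6:57 AM UTC.
Add 1 hour 52 minutes layover in Tashkent → 8:49 AM UTC.
Add 12 hours and 9 minutes leg 3 → 8:58 PM UTC.
Add 5 hours 32 minutes layover in Thornfield → 2:30 AM UTC (Nov 21).
Add 2 hours 56 minutes leg 4 → 5:26 AM UTC.
Colombo is UTC+5:30, so local arrival = 5:26 AM + 5:30 = 10:56 AM on Nov 21.

10:56 AM on November 21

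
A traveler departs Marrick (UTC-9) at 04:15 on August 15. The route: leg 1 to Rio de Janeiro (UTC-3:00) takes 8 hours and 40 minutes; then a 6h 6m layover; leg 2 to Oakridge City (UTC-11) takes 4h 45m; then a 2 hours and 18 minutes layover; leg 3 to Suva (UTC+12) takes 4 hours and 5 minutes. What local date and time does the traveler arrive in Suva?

03:09 on August 17

Convert departure to UTC: 04:15 + 9:00 = 13:15 UTC on Aug 15.
Add 8 hours and 40 minutes leg 1 → 21:55 UTC.
Add 6 hours and 6 minutes layover in Rio de Janeiro → 04:01 UTC (Aug 16).
Add 4 hours and 45 minutes leg 2 → 08:46 UTC.
Add 2 hours 18 minutes layover in Oakridge City → 11:04 UTC.
Add 4 hours 5 minutes leg 3 → 15:09 UTC.
Suva is UTC+12:00, so local arrival = 15:09 + 12:00 = 03:09 on Aug 17.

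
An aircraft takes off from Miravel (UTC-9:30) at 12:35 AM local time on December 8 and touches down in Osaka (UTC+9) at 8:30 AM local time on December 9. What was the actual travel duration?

13 hours 25 minutes

Osaka is 18:30 ahead of Miravel.
Clock-face elapsed time (ignoring zones) is 31 hours 55 minutes.
Actual elapsed = 31 hours 55 minutes − 18:30 = 13 hours 25 minutes.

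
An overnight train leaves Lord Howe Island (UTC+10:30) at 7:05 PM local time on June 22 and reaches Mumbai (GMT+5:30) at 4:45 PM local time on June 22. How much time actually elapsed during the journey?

Mumbai is 5:00 behind Lord Howe Island.
Clock-face elapsed time (ignoring zones) is −2 hours 20 minutes.
Actual elapsed = −2 hours 20 minutes + 5:00 = 2 hours 40 minutes.

2 hours 40 minutes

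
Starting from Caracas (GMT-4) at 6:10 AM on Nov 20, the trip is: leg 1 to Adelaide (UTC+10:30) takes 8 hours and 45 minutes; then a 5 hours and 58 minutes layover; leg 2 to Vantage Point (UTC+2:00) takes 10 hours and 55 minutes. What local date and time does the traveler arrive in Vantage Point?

1:48 PM on Nov 21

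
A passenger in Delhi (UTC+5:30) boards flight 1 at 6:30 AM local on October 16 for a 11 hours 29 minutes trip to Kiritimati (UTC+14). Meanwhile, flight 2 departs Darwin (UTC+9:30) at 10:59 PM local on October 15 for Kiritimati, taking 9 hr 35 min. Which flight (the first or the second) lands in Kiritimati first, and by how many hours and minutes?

Flight 1 in UTC: 6:30 AM − 5:30 = 1:00 AM on Oct 16.
+11 hours and 29 minutes → arrive 12:29 PM UTC on Oct 16.
Flight 2 in UTC: 10:59 PM − 9:30 = 1:29 PM on Oct 15.
+9 hours 35 minutes → arrive 11:04 PM UTC on Oct 15.
Flight 2 lands earlier by 13 hours 25 minutes.

the second, by 13 hours 25 minutes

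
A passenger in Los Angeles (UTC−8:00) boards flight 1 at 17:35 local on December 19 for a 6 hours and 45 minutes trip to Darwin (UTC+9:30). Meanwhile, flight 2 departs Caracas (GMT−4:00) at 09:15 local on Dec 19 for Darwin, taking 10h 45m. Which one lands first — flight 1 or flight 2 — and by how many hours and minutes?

the second, by 8 hours 20 minutes

Flight 1 in UTC: 17:35 + 8:00 = 01:35 on Dec 20.
+6 hours and 45 minutes → arrive 08:20 UTC on Dec 20.
Flight 2 in UTC: 09:15 + 4:00 = 13:15 on Dec 19.
+10 hours and 45 minutes → arrive 00:00 UTC on Dec 20.
Flight 2 lands earlier by 8 hours 20 minutes.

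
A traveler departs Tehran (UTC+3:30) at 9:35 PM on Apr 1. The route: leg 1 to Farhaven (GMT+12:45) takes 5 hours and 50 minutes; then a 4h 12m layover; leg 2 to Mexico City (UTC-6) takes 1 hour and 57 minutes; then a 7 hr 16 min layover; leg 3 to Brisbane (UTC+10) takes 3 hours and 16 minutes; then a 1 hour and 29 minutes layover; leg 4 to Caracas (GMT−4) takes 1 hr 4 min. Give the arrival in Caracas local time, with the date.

3:09 PM on April 2

Convert departure to UTC: 9:35 PM − 3:30 = 6:05 PM UTC on Apr 1.
Add 5 hours and 50 minutes leg 1 → 11:55 PM UTC.
Add 4 hours and 12 minutes layover in Farhaven → 4:07 AM UTC (Apr 2).
Add 1 hour 57 minutes leg 2 → 6:04 AM UTC.
Add 7 hours and 16 minutes layover in Mexico City → 1:20 PM UTC.
Add 3 hours 16 minutes leg 3 → 4:36 PM UTC.
Add 1 hour 29 minutes layover in Brisbane → 6:05 PM UTC.
Add 1 hour 4 minutes leg 4 → 7:09 PM UTC.
Caracas is UTC−4:00, so local arrival = 7:09 PM − 4:00 = 3:09 PM on Apr 2.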